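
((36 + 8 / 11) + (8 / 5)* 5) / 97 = 492 / 1067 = 0.46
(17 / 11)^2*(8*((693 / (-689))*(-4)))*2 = 1165248 / 7579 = 153.75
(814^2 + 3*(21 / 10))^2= 439041807965.29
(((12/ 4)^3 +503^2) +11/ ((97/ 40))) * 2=49089864/ 97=506081.07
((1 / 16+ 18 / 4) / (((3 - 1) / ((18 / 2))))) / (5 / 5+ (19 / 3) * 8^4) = 1971 / 2490464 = 0.00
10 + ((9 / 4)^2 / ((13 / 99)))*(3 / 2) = 28217 / 416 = 67.83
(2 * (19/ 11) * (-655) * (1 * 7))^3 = -5288942065967000/ 1331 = -3973660455271.98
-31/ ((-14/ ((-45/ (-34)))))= 1395/ 476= 2.93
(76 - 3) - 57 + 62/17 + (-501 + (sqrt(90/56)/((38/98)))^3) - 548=-17499/17 + 324135 * sqrt(35)/54872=-994.41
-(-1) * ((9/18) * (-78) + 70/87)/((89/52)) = -172796/7743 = -22.32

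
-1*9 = -9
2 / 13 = 0.15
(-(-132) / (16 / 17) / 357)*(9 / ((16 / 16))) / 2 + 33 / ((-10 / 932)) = -860673 / 280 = -3073.83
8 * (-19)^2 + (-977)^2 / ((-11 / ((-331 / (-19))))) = -315345507 / 209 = -1508830.18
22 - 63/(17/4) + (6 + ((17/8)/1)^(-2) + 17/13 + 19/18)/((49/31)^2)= 1723151305/162370026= 10.61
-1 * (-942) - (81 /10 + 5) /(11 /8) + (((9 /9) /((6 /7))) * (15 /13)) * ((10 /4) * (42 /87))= 38737019 /41470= 934.10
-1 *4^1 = -4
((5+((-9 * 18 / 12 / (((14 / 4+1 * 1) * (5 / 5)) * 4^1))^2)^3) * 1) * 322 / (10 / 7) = 23902543 / 20480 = 1167.12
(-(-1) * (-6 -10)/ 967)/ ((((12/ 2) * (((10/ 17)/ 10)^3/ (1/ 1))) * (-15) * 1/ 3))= 39304/ 14505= 2.71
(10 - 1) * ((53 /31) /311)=477 /9641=0.05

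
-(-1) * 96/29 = 96/29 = 3.31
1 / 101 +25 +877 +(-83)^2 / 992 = 91069965 / 100192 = 908.95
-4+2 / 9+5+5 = 56 / 9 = 6.22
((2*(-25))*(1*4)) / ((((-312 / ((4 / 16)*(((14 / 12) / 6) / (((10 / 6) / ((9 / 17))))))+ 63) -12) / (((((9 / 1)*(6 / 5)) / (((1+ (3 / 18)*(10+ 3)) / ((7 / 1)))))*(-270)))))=-171460800 / 2680577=-63.96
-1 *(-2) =2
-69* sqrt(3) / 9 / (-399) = 23* sqrt(3) / 1197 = 0.03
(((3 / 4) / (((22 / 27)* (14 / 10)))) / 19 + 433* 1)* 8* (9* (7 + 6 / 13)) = 4424570901 / 19019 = 232639.51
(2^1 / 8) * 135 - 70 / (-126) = 1235 / 36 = 34.31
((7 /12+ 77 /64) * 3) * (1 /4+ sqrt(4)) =3087 /256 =12.06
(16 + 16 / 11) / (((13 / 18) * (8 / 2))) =6.04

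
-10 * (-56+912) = -8560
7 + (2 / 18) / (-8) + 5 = 863 / 72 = 11.99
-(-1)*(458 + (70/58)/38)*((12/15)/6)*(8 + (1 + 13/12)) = 61074871/99180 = 615.80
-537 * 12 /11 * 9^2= -521964 /11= -47451.27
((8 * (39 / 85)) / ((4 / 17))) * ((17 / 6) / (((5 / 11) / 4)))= 9724 / 25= 388.96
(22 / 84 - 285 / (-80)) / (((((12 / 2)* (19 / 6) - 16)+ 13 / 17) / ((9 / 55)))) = 0.17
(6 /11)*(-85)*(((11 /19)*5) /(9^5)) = -850 /373977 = -0.00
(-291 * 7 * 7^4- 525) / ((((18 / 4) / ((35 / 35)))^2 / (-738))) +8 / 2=534788924 / 3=178262974.67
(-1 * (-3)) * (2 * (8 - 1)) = 42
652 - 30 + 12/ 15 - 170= 2264/ 5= 452.80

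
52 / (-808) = -13 / 202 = -0.06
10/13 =0.77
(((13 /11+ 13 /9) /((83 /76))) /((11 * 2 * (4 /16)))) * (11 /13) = 3040 /8217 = 0.37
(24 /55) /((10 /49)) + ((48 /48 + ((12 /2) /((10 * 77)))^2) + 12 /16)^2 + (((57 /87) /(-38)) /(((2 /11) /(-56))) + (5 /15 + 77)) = 2686563357011327 /30583145670000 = 87.84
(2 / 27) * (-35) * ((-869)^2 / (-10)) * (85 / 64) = 449320795 / 1728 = 260023.61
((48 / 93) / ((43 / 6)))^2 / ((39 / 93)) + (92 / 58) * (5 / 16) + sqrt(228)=87830017 / 172874104 + 2 * sqrt(57)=15.61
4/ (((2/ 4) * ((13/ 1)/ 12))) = 96/ 13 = 7.38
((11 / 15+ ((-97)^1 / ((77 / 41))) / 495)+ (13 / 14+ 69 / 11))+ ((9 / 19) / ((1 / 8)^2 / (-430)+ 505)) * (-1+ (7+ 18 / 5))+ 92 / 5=35211148727885 / 1341924364242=26.24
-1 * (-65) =65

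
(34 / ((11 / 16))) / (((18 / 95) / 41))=1059440 / 99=10701.41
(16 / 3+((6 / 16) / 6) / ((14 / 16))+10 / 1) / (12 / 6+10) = 647 / 504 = 1.28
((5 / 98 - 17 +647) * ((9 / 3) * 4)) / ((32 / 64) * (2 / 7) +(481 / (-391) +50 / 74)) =-5359589490 / 291809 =-18366.77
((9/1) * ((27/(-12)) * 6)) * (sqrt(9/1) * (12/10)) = -2187/5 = -437.40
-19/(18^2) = -19/324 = -0.06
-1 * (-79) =79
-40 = -40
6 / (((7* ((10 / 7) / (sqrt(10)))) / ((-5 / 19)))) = -3* sqrt(10) / 19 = -0.50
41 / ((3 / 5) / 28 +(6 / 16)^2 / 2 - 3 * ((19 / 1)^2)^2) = -183680 / 1751513829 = -0.00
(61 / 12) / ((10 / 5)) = 61 / 24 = 2.54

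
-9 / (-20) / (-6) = -3 / 40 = -0.08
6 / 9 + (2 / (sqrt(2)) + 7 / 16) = 53 / 48 + sqrt(2) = 2.52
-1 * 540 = -540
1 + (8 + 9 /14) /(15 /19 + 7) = 4371 /2072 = 2.11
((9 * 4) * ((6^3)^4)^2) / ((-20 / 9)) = -383808888404050968576 / 5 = -76761777680810193715.20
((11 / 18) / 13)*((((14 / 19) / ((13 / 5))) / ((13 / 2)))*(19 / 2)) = 0.02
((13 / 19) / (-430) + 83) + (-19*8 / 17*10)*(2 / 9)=78912041 / 1250010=63.13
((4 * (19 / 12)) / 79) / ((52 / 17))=323 / 12324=0.03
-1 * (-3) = 3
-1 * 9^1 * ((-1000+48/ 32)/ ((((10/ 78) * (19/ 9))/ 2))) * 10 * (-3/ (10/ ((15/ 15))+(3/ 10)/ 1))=-378511380/ 1957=-193414.09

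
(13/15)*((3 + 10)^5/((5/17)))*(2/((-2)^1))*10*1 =-164111506/15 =-10940767.07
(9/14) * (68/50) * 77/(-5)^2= 1683/625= 2.69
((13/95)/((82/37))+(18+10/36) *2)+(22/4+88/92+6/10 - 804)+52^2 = 313423235/161253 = 1943.67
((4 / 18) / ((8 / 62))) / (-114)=-31 / 2052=-0.02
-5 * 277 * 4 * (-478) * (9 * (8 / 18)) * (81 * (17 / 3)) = 4861948320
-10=-10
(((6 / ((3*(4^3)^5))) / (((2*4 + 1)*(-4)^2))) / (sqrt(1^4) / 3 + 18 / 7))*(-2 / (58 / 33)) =-77 / 15195594293248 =-0.00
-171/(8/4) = -85.50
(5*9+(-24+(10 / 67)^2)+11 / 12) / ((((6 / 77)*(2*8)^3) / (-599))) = -54508484261 / 1323859968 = -41.17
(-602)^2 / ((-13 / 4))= -1449616 / 13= -111508.92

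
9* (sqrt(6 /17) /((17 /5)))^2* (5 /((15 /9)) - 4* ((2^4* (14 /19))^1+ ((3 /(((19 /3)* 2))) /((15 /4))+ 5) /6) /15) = -498 /4913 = -0.10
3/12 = 1/4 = 0.25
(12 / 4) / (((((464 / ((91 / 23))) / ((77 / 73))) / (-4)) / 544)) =-2858856 / 48691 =-58.71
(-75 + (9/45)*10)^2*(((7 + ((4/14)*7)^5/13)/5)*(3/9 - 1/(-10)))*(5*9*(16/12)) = 262186.80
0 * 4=0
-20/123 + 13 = 1579/123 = 12.84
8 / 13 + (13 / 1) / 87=865 / 1131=0.76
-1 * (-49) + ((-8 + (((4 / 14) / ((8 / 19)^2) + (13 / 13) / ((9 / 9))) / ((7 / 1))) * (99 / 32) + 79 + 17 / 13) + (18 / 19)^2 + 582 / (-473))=13602743393791 / 111380132864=122.13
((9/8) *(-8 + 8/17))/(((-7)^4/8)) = -1152/40817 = -0.03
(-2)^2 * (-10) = -40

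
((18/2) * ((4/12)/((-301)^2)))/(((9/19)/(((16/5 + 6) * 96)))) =27968/453005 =0.06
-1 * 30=-30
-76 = -76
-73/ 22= -3.32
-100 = -100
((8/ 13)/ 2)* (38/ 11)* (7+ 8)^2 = 239.16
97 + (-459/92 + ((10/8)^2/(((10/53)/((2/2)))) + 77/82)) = 3054751/30176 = 101.23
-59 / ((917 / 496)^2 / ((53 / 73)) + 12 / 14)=-5385044224 / 507927367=-10.60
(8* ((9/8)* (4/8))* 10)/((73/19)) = 855/73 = 11.71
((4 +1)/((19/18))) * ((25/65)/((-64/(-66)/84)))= 155925/988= 157.82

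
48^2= 2304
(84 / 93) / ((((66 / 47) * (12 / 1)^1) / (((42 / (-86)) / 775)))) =-2303 / 68182950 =-0.00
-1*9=-9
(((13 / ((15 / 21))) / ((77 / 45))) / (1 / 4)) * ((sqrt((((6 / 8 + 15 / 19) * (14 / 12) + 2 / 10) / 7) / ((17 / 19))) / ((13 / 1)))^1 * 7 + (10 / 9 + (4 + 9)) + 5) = 9 * sqrt(1805230) / 935 + 8944 / 11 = 826.02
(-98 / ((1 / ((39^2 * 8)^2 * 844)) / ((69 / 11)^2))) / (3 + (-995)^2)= -1121248208755584 / 2303719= -486712228.69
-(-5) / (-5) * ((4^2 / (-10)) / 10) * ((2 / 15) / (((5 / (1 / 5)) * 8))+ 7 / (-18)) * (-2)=0.12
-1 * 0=0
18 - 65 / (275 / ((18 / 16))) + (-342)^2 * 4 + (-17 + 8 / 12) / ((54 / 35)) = 16674642583 / 35640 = 467863.15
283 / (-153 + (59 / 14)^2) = -55468 / 26507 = -2.09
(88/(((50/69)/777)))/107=2358972/2675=881.86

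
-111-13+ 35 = -89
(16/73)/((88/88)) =16/73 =0.22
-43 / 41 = -1.05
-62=-62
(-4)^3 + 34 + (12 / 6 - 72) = -100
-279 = -279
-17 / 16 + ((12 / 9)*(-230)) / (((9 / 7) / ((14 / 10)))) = -144715 / 432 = -334.99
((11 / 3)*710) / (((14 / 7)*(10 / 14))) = 5467 / 3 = 1822.33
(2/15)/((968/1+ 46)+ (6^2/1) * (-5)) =1/6255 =0.00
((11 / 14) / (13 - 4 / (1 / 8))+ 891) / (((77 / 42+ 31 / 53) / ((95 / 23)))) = 1521.79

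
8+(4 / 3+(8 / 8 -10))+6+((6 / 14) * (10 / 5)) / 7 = 949 / 147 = 6.46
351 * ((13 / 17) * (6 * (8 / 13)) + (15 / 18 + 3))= 79443 / 34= 2336.56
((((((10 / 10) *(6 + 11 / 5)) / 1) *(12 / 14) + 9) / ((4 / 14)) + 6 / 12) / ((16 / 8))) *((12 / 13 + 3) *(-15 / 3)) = -14433 / 26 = -555.12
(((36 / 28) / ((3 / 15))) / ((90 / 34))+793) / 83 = 5568 / 581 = 9.58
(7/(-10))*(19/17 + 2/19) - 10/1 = -7013/646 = -10.86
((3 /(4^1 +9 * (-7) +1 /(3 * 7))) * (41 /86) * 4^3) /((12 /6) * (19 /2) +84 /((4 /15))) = -20664 /4445039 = -0.00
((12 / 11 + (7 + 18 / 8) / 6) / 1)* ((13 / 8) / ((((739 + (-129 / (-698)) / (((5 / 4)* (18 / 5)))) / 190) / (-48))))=-898666275 / 17023072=-52.79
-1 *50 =-50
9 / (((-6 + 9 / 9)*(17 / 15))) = -27 / 17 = -1.59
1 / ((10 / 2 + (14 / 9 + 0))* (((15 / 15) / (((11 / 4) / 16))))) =99 / 3776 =0.03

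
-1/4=-0.25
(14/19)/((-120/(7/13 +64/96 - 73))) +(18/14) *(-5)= -93175/15561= -5.99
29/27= 1.07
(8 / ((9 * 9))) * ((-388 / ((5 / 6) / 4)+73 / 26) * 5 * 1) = -966988 / 1053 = -918.32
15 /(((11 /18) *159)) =90 /583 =0.15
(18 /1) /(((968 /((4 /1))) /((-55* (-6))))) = 270 /11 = 24.55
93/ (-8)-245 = -2053/ 8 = -256.62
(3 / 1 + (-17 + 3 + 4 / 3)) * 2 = -58 / 3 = -19.33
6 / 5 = 1.20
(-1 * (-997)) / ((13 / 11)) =10967 / 13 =843.62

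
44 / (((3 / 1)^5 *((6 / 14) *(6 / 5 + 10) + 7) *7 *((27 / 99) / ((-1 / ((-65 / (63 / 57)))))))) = 484 / 3541239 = 0.00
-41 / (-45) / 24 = 41 / 1080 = 0.04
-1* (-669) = 669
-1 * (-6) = 6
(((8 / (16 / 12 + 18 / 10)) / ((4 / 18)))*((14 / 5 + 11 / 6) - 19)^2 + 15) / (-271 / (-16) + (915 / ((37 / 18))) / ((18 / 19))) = 331998336 / 67723945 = 4.90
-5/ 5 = -1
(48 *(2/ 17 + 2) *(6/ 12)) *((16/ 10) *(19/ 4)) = 32832/ 85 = 386.26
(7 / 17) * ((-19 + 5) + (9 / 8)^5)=-2797921 / 557056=-5.02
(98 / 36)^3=117649 / 5832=20.17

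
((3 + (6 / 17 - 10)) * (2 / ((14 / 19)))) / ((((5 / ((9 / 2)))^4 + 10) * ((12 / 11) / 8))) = -51650379 / 4498795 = -11.48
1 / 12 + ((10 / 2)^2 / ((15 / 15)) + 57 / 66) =3425 / 132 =25.95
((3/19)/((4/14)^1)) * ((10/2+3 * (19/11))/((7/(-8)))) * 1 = -1344/209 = -6.43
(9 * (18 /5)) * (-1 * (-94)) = 15228 /5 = 3045.60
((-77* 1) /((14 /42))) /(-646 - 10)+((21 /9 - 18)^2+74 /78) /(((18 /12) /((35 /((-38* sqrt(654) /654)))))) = 231 /656 - 1008980* sqrt(654) /6669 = -3868.75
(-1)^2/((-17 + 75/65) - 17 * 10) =-13/2416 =-0.01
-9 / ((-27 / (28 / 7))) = 4 / 3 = 1.33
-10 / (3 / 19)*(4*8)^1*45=-91200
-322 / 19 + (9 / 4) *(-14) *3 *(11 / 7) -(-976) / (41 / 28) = 501.09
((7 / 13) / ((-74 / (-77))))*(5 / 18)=2695 / 17316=0.16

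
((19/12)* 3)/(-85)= -0.06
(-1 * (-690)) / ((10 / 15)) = 1035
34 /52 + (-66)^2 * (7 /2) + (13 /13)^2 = 396439 /26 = 15247.65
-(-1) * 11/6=11/6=1.83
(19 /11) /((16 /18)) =171 /88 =1.94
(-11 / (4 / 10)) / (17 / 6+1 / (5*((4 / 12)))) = -825 / 103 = -8.01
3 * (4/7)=12/7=1.71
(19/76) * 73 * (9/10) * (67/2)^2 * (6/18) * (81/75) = 26543457/4000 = 6635.86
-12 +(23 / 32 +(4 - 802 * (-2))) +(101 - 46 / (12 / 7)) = 160405 / 96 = 1670.89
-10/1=-10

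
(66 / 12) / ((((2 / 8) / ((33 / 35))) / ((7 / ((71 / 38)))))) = 77.71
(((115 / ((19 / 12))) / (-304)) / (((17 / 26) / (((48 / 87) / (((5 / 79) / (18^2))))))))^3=-6196744565896710302171136 / 5637185985266317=-1099262039.98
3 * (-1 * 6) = -18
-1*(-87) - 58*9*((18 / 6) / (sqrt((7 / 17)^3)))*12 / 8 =87 - 39933*sqrt(119) / 49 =-8803.16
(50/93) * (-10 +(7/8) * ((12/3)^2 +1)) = 325/124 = 2.62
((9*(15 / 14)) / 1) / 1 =135 / 14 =9.64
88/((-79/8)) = -704/79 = -8.91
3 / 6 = 1 / 2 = 0.50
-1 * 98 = -98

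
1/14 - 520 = -7279/14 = -519.93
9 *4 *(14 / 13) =504 / 13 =38.77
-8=-8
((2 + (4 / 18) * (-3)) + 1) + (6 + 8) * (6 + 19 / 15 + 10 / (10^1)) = 118.07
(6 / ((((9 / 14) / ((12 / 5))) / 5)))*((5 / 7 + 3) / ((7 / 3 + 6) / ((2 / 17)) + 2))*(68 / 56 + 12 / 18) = 32864 / 3059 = 10.74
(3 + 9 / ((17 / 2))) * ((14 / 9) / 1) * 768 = 82432 / 17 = 4848.94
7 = 7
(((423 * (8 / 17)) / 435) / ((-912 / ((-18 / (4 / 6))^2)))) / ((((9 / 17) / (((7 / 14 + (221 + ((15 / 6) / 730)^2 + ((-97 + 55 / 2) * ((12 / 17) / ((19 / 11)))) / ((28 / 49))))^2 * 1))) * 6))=-28406814600061637720541 / 8358301731810503680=-3398.63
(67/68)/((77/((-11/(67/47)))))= -0.10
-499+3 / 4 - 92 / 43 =-86067 / 172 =-500.39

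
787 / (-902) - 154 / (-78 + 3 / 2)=157405 / 138006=1.14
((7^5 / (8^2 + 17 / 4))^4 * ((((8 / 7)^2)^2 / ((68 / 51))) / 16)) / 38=113387824750592 / 14651793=7738836.11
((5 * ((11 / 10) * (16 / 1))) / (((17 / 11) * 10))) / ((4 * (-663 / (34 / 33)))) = -22 / 9945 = -0.00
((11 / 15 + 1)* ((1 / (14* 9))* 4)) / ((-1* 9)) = -52 / 8505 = -0.01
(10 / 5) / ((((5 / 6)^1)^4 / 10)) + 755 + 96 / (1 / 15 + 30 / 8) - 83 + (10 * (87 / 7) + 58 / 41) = 7100755532 / 8215375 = 864.33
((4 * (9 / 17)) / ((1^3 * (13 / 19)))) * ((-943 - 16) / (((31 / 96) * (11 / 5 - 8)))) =314858880 / 198679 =1584.76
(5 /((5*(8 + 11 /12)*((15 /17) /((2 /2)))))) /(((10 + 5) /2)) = 136 /8025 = 0.02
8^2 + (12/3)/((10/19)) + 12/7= 2566/35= 73.31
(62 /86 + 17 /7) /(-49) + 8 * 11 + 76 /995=1291600104 /14675255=88.01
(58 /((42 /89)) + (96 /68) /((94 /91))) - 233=-1824356 /16779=-108.73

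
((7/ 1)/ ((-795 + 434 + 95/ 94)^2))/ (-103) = -61852/ 117943025863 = -0.00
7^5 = 16807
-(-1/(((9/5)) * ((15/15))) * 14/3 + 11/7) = 193/189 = 1.02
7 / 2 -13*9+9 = -209 / 2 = -104.50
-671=-671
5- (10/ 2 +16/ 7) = -2.29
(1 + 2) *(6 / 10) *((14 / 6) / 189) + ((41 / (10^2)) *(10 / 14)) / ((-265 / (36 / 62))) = 111689 / 5175450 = 0.02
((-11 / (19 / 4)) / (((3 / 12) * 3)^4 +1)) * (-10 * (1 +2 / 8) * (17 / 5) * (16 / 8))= 957440 / 6403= 149.53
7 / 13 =0.54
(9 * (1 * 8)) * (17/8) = 153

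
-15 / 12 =-5 / 4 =-1.25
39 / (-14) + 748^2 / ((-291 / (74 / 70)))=-2035.35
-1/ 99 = -0.01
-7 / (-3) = 7 / 3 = 2.33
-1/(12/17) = -17/12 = -1.42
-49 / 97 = -0.51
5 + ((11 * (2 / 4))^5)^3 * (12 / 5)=12531744508451753 / 40960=305950793663.37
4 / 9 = 0.44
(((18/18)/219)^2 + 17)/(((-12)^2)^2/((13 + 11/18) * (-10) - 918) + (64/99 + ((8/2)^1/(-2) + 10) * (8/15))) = -212715569165/184667158592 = -1.15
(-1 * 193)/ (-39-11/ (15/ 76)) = 2895/ 1421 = 2.04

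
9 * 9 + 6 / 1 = 87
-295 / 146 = -2.02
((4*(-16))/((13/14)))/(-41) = 896/533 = 1.68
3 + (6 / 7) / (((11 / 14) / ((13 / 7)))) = 5.03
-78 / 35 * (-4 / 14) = 156 / 245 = 0.64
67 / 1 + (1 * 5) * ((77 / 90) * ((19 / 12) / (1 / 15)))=168.60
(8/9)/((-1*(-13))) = 8/117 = 0.07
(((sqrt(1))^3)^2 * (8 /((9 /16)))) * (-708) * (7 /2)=-105728 /3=-35242.67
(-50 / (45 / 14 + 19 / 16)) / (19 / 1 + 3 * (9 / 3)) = -200 / 493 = -0.41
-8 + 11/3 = -13/3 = -4.33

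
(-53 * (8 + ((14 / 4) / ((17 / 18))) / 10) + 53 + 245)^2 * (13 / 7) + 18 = 1138963779 / 28900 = 39410.51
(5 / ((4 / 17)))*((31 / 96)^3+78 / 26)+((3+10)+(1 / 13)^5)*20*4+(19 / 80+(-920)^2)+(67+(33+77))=5569205784677561723 / 6569925672960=847681.70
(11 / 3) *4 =44 / 3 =14.67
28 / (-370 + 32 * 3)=-14 / 137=-0.10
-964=-964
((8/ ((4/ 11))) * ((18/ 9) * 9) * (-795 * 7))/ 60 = -36729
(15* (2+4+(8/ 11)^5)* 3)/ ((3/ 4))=59944440/ 161051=372.21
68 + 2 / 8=68.25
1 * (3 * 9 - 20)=7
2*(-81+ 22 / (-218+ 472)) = -20552 / 127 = -161.83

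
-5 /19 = -0.26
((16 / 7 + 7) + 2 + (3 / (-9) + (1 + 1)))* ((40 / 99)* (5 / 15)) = 10880 / 6237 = 1.74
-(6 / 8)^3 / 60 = -9 / 1280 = -0.01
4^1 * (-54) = -216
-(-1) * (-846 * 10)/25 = -1692/5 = -338.40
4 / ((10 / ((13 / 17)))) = 26 / 85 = 0.31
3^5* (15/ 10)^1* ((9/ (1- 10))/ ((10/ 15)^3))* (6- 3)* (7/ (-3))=137781/ 16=8611.31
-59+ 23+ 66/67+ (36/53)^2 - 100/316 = -518448553/14868037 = -34.87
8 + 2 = 10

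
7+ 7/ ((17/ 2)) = 7.82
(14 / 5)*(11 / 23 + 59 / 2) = 9653 / 115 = 83.94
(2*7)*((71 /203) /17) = 142 /493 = 0.29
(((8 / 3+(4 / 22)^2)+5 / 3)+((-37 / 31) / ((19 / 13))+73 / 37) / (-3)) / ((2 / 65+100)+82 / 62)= 2047025825 / 52116483903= 0.04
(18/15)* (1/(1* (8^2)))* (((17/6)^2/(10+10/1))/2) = 289/76800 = 0.00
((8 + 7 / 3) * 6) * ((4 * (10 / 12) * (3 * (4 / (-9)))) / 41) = -2480 / 369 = -6.72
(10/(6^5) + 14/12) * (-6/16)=-4541/10368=-0.44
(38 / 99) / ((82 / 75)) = 475 / 1353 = 0.35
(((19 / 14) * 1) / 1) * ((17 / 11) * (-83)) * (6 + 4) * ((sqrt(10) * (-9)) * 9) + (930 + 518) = 447355.64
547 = 547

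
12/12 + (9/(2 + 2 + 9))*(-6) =-41/13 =-3.15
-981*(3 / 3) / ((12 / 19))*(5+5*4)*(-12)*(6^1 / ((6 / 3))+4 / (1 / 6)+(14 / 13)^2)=2217575025 / 169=13121745.71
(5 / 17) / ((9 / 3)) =0.10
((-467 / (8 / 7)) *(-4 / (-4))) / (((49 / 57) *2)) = -26619 / 112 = -237.67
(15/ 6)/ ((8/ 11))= 3.44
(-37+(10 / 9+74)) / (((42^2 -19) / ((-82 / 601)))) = -28126 / 9438705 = -0.00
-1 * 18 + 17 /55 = -973 /55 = -17.69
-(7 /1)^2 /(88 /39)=-21.72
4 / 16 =1 / 4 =0.25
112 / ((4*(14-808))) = -14 / 397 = -0.04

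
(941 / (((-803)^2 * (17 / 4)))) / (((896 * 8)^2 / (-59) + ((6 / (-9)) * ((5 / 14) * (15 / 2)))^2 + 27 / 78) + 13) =-565849648 / 1435050495063845319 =-0.00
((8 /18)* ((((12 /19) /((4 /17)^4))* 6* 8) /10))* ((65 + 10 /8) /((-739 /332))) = -367408879 /28082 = -13083.43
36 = 36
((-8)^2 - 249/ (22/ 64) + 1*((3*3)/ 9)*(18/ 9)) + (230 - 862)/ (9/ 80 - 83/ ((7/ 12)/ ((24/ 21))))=-37899958/ 57909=-654.47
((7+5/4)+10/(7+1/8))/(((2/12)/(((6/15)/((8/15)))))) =43.44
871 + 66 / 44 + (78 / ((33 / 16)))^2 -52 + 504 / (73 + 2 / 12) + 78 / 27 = 2161351483 / 956142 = 2260.49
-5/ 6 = -0.83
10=10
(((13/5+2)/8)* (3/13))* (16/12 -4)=-23/65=-0.35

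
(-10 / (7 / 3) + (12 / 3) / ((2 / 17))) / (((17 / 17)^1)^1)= 208 / 7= 29.71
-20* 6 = -120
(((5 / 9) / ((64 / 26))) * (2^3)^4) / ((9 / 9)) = 8320 / 9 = 924.44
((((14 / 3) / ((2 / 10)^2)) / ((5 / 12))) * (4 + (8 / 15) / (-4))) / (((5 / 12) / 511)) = 6638912 / 5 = 1327782.40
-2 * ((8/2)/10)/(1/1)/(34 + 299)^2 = -4/554445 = -0.00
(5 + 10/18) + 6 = 104/9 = 11.56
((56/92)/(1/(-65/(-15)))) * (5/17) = 910/1173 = 0.78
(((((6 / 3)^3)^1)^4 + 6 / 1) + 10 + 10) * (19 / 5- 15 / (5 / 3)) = -107172 / 5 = -21434.40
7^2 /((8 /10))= 245 /4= 61.25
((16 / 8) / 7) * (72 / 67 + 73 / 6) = 3.78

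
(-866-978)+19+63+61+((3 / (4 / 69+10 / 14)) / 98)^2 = -46385009235 / 27269284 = -1701.00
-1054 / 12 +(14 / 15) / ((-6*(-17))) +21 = -66.82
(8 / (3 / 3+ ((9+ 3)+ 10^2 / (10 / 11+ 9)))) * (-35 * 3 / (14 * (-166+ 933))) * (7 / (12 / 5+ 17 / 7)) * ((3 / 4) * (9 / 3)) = -0.01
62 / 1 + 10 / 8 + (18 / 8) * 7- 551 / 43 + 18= 3620 / 43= 84.19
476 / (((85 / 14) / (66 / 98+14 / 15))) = 125.97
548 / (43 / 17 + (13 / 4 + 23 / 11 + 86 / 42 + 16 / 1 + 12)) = 8607984 / 595615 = 14.45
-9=-9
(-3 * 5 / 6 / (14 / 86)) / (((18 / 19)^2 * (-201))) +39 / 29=37808539 / 26440344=1.43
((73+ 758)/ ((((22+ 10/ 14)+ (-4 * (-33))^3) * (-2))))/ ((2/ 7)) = -13573/ 21466580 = -0.00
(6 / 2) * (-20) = -60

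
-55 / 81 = -0.68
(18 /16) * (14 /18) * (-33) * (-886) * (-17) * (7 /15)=-202960.45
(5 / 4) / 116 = 5 / 464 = 0.01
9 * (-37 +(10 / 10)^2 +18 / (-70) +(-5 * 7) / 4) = -56709 / 140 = -405.06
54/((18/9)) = 27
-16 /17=-0.94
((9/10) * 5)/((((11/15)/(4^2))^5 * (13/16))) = 57330892800000/2093663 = 27383056.78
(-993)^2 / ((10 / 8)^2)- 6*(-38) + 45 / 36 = 63130061 / 100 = 631300.61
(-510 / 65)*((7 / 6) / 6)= -119 / 78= -1.53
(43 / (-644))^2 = 1849 / 414736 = 0.00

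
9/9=1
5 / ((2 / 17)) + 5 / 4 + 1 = 179 / 4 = 44.75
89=89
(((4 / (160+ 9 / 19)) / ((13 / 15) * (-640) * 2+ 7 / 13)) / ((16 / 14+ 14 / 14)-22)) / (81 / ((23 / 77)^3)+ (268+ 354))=252440916 / 816407452487307431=0.00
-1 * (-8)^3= 512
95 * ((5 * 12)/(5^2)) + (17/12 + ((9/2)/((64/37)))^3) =1554142975/6291456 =247.02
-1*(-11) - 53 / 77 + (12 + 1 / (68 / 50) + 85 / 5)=104843 / 2618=40.05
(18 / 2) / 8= 9 / 8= 1.12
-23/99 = -0.23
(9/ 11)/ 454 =9/ 4994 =0.00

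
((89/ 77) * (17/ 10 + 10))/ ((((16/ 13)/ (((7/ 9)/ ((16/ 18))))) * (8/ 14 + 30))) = 947583/ 3013120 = 0.31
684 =684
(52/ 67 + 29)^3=7940149875/ 300763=26400.02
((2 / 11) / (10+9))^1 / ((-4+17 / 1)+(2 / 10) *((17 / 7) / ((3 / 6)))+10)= 70 / 175351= 0.00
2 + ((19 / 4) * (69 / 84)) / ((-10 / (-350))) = 2217 / 16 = 138.56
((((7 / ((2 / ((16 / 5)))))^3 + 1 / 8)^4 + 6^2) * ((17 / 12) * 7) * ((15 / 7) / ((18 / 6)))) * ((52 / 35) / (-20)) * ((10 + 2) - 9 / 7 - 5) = -287105720153700148101778767 / 24500000000000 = -11718600822600.01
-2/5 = -0.40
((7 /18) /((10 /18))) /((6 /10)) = 7 /6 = 1.17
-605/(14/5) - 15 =-3235/14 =-231.07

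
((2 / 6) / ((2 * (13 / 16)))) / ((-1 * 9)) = -0.02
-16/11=-1.45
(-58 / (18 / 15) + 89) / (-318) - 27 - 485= -244285 / 477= -512.13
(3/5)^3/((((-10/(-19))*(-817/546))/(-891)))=6567561/26875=244.37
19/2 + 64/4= 51/2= 25.50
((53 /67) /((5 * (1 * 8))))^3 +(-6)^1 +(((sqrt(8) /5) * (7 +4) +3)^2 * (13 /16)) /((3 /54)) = 3861 * sqrt(2) /10 +13318363253837 /19248832000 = 1237.93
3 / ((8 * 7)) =0.05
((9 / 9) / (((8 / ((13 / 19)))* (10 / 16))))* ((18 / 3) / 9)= 26 / 285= 0.09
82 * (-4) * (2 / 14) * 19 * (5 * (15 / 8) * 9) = -75117.86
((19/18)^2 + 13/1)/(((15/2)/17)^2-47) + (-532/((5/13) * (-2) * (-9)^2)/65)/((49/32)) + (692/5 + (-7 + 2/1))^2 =13648436887378/766966725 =17795.34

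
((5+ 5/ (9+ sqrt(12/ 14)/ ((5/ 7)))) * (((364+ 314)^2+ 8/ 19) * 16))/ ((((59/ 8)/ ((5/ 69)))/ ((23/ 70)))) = 2057032622080/ 15560601 - 13974406400 * sqrt(42)/ 46681803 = 130254.90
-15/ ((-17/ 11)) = 165/ 17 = 9.71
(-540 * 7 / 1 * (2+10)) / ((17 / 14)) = -635040 / 17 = -37355.29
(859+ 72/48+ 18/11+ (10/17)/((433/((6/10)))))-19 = 136539321/161942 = 843.14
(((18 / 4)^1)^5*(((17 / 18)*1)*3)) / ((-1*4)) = -334611 / 256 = -1307.07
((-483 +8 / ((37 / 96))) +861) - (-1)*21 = 15531 / 37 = 419.76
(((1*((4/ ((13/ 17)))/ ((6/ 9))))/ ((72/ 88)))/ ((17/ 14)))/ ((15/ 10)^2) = 1232/ 351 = 3.51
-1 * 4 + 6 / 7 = -22 / 7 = -3.14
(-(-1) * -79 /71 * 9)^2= 505521 /5041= 100.28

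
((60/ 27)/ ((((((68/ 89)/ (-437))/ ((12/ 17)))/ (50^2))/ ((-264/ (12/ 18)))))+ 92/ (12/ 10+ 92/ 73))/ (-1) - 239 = -115255552065189/ 129761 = -888214117.22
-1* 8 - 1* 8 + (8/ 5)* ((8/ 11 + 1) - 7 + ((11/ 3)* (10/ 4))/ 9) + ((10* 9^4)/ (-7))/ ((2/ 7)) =-32827.81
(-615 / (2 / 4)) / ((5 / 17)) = -4182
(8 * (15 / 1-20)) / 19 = -2.11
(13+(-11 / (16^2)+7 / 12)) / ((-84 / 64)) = -10399 / 1008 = -10.32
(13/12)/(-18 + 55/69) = -299/4748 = -0.06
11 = 11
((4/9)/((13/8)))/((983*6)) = 0.00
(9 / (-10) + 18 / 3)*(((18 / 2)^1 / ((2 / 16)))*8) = 2937.60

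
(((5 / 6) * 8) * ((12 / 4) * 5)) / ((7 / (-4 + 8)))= 400 / 7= 57.14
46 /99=0.46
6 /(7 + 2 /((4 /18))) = 3 /8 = 0.38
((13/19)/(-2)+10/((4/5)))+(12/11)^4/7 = 24068481/1947253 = 12.36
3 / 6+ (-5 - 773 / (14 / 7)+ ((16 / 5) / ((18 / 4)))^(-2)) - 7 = -405527 / 1024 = -396.02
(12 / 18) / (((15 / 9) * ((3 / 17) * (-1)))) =-2.27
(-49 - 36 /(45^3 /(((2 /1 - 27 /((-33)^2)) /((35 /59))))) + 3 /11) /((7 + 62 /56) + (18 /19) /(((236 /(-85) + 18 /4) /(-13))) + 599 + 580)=-46527903864272 /1126671951920625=-0.04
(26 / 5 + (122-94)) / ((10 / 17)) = 1411 / 25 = 56.44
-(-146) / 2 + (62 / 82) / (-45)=134654 / 1845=72.98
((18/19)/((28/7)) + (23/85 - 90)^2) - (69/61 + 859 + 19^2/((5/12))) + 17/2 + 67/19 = 53065444076/8373775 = 6337.10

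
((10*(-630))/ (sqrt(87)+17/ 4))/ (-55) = -85680/ 12133+20160*sqrt(87)/ 12133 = 8.44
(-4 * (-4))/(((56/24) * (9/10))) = 160/21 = 7.62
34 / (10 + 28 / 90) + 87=20949 / 232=90.30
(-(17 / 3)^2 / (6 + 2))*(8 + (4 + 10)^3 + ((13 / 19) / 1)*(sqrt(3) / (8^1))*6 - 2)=-397375 / 36 - 3757*sqrt(3) / 1824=-11041.76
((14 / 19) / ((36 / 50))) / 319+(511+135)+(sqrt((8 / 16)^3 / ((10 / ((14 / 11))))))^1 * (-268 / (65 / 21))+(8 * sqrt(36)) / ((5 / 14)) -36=733.48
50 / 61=0.82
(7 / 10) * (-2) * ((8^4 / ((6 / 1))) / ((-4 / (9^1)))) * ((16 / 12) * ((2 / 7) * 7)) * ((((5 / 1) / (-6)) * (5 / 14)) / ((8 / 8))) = -5120 / 3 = -1706.67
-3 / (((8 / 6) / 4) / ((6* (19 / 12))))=-171 / 2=-85.50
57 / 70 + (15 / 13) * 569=598191 / 910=657.35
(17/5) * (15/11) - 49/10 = -29/110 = -0.26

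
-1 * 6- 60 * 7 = -426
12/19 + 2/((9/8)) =412/171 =2.41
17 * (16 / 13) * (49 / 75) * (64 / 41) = 852992 / 39975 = 21.34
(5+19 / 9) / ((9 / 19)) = 15.01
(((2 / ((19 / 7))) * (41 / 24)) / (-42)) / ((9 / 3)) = -41 / 4104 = -0.01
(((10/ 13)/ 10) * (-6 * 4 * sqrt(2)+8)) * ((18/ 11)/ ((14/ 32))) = 2304/ 1001-6912 * sqrt(2)/ 1001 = -7.46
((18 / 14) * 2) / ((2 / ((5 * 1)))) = 45 / 7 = 6.43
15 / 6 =5 / 2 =2.50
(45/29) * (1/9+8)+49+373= 12603/29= 434.59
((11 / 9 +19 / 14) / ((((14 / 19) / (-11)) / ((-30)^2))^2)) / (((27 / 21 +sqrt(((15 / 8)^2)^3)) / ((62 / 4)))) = 140827544000000 / 153713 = 916171982.85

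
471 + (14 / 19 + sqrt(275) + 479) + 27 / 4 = 5 * sqrt(11) + 72769 / 76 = 974.07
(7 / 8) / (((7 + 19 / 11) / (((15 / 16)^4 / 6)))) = 433125 / 33554432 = 0.01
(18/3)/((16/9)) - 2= 11/8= 1.38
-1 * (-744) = 744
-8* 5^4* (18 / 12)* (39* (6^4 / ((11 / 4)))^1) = -1516320000 / 11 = -137847272.73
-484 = -484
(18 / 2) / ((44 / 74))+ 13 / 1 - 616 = -12933 / 22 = -587.86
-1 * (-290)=290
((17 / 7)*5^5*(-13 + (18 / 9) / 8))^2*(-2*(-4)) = 7340712890625 / 98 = 74905233577.81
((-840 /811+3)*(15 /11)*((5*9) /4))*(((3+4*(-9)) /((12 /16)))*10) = -10752750 /811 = -13258.63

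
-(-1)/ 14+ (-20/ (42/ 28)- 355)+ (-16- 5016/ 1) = -226811/ 42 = -5400.26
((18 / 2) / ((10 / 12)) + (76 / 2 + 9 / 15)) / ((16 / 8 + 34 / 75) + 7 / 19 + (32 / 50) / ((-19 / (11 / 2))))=5415 / 289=18.74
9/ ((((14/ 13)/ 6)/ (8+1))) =3159/ 7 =451.29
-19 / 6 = -3.17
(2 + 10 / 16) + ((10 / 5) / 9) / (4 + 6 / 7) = 3269 / 1224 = 2.67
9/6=3/2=1.50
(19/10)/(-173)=-19/1730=-0.01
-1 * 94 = -94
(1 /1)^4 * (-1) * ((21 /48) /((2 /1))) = -7 /32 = -0.22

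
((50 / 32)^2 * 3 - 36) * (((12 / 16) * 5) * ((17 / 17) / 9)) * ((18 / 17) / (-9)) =12235 / 8704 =1.41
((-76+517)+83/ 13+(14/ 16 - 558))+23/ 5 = -54673/ 520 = -105.14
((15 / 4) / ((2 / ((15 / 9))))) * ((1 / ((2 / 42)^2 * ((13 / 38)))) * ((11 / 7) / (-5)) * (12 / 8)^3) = -1777545 / 416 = -4272.94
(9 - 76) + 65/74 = -4893/74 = -66.12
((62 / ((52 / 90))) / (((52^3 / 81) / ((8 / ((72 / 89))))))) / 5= 223479 / 1827904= 0.12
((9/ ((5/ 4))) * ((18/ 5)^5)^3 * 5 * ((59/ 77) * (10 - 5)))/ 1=14329864669398121709568/ 469970703125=30490974382.26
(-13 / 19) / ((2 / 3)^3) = -351 / 152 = -2.31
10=10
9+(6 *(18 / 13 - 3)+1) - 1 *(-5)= 69 / 13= 5.31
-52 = -52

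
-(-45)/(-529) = -45/529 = -0.09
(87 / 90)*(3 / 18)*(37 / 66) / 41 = 1073 / 487080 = 0.00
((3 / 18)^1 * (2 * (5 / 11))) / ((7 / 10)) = 50 / 231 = 0.22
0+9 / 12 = 3 / 4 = 0.75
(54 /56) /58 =27 /1624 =0.02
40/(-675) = -8/135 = -0.06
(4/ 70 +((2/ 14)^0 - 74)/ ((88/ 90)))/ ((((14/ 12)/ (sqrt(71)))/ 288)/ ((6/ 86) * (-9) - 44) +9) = -201813020104391083008/ 24346779519378632855 - 4095416410128 * sqrt(71)/ 3478111359911233265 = -8.29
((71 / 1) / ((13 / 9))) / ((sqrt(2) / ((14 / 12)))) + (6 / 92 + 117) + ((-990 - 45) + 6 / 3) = -42133 / 46 + 1491 * sqrt(2) / 52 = -875.38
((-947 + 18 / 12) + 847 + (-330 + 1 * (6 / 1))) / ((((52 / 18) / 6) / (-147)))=257985 / 2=128992.50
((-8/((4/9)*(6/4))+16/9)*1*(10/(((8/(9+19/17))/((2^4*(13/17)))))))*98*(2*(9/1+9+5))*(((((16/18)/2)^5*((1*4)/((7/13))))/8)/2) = -8817770823680/153586449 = -57412.43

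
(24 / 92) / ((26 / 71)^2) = 15123 / 7774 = 1.95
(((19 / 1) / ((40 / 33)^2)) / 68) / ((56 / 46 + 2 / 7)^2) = 4432491 / 52659200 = 0.08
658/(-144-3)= -94/21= -4.48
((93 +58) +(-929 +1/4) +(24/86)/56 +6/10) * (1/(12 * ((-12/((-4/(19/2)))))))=-1559471/686280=-2.27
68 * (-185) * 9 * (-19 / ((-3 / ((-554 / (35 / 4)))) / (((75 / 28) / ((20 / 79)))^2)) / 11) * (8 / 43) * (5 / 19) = 3669935016375 / 162239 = 22620547.56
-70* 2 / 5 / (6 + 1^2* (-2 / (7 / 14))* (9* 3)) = 14 / 51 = 0.27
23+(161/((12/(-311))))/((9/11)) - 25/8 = -1097269/216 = -5079.95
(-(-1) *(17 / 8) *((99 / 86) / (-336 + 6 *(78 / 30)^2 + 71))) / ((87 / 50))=-350625 / 55975336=-0.01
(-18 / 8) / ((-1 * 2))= 9 / 8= 1.12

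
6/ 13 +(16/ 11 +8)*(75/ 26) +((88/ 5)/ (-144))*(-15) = 25369/ 858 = 29.57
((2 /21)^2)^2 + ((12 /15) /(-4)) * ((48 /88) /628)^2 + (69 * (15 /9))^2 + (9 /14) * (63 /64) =4909737711608514277 /371228942367360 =13225.63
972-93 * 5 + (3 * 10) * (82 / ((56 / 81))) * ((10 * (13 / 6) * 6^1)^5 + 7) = 1849596079855803 / 14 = 132114005703985.93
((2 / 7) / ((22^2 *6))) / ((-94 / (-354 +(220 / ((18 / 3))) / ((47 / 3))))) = 2066 / 5613069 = 0.00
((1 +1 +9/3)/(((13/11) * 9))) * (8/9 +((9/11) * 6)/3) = 1250/1053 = 1.19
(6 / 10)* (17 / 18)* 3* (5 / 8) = 17 / 16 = 1.06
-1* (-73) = 73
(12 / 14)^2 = 36 / 49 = 0.73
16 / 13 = 1.23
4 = 4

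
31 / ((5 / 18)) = 558 / 5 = 111.60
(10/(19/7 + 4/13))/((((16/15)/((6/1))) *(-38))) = -0.49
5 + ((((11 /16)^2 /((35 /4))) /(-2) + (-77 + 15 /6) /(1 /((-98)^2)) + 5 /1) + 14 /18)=-28848445889 /40320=-715487.25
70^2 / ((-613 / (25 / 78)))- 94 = -2308508 / 23907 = -96.56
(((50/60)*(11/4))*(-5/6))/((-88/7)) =175/1152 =0.15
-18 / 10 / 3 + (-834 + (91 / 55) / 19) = -872066 / 1045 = -834.51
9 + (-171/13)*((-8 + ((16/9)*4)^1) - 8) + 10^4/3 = 134911/39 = 3459.26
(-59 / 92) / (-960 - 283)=59 / 114356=0.00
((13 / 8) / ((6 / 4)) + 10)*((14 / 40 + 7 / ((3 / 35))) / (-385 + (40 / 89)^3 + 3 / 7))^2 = 78432216961762380265717 / 155513762743210054732800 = 0.50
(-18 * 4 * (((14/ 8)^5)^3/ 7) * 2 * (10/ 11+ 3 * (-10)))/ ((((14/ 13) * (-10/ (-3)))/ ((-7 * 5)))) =-1190281492849995/ 46137344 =-25798656.57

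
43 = 43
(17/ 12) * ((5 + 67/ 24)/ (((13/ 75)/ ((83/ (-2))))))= -6596425/ 2496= -2642.80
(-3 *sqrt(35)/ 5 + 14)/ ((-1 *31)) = -14/ 31 + 3 *sqrt(35)/ 155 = -0.34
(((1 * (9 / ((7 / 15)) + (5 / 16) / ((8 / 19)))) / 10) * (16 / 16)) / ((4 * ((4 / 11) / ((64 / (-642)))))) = -39479 / 287616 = -0.14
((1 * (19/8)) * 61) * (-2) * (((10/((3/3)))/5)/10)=-57.95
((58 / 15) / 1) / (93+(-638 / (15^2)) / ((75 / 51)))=0.04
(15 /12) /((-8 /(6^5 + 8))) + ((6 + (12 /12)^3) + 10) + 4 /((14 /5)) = -33539 /28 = -1197.82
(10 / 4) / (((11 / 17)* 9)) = 85 / 198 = 0.43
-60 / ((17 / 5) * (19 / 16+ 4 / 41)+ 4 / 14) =-1377600 / 106877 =-12.89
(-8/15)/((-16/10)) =1/3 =0.33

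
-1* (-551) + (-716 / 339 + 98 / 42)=62288 / 113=551.22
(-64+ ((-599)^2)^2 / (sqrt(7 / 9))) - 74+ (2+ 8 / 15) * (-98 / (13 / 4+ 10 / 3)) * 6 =-143886 / 395+ 386214472803 * sqrt(7) / 7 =145975349317.25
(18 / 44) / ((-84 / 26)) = -39 / 308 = -0.13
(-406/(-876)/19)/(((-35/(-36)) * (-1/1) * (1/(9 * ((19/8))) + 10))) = -783/313535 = -0.00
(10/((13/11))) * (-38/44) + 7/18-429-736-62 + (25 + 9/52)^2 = -14607319/24336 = -600.24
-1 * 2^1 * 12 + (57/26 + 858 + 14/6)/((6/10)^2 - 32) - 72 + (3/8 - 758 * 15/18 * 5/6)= -68672465/105768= -649.27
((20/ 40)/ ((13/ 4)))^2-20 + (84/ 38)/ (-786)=-19.98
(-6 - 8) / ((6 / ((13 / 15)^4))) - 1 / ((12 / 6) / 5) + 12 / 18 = -956729 / 303750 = -3.15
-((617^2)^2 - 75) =-144924114646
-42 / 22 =-21 / 11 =-1.91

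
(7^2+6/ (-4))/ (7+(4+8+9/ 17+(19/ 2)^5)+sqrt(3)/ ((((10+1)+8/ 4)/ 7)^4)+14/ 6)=1141099233056732904240/ 1859390126207753670138727 - 177053048040960*sqrt(3)/ 265627160886821952876961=0.00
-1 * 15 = -15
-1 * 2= -2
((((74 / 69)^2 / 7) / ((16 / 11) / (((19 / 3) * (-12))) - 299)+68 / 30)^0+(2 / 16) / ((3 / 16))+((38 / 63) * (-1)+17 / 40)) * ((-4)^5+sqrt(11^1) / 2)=-480128 / 315+3751 * sqrt(11) / 5040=-1521.75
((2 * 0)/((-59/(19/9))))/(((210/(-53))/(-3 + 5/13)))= 0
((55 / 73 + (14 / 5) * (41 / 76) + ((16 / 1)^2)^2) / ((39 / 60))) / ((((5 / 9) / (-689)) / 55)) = -9539210976174 / 1387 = -6877585419.02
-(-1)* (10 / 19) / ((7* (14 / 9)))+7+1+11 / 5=47706 / 4655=10.25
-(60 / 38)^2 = -2.49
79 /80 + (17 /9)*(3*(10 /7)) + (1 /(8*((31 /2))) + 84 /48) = 564589 /52080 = 10.84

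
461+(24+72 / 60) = 486.20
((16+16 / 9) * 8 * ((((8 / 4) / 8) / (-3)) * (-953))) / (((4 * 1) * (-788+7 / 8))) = -609920 / 170019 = -3.59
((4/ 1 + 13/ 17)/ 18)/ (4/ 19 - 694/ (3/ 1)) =-513/ 447916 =-0.00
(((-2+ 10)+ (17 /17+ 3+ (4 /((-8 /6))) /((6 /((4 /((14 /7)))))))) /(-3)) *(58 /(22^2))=-29 /66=-0.44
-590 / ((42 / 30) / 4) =-11800 / 7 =-1685.71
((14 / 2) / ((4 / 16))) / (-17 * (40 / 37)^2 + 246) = 19166 / 154787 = 0.12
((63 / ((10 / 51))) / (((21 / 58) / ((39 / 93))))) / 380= 57681 / 58900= 0.98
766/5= 153.20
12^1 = 12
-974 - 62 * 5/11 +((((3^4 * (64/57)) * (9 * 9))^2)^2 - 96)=4221897772442986376656/1433531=2945103923419156.18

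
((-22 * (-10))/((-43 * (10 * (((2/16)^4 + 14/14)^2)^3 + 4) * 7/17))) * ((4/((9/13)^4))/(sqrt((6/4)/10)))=-183430692399446314249785180160 * sqrt(15)/17822855252364673545974585961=-39.86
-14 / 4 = -7 / 2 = -3.50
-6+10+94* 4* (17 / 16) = 807 / 2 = 403.50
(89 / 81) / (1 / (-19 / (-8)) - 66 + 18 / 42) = -0.02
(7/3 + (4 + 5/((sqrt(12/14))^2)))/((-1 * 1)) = -73/6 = -12.17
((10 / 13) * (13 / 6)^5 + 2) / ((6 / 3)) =150581 / 7776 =19.36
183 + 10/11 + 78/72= 24419/132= 184.99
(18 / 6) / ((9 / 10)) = 10 / 3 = 3.33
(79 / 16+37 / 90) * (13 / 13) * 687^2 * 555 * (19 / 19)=1401030143.81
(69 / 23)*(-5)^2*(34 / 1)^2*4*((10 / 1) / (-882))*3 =-578000 / 49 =-11795.92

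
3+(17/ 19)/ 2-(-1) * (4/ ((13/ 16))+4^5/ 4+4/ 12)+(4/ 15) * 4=265.77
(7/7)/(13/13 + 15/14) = 14/29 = 0.48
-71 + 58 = -13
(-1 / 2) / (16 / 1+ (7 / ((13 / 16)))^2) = -169 / 30496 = -0.01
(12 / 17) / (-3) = -4 / 17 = -0.24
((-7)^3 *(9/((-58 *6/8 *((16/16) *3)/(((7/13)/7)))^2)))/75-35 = -3357798997/95937075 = -35.00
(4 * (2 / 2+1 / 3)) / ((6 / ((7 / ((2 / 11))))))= 308 / 9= 34.22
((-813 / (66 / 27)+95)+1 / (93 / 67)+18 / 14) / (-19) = 3374045 / 272118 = 12.40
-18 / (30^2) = -0.02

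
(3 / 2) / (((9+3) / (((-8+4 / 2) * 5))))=-15 / 4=-3.75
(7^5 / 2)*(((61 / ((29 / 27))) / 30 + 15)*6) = 247012479 / 290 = 851767.17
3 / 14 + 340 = 4763 / 14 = 340.21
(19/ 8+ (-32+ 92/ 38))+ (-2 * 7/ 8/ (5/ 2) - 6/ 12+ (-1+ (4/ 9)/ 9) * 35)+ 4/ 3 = -3714667/ 61560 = -60.34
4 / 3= 1.33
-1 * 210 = -210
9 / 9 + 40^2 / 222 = 911 / 111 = 8.21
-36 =-36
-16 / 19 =-0.84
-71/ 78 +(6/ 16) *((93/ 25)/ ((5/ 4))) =1003/ 4875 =0.21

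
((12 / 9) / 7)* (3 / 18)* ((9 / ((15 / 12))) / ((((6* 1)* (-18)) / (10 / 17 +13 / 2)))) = -241 / 16065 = -0.02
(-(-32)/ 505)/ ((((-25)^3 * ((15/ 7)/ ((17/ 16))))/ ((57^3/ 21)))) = -699618/ 39453125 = -0.02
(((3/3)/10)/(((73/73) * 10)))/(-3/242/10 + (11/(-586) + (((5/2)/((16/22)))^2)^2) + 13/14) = 4066033664/57142417650515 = 0.00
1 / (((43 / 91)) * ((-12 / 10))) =-455 / 258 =-1.76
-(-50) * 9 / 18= 25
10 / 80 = 1 / 8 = 0.12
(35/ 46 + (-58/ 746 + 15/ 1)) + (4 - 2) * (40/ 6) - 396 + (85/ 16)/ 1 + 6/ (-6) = -149345035/ 411792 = -362.67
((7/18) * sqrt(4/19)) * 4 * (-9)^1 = -28 * sqrt(19)/19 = -6.42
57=57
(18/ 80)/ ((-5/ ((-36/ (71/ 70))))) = 567/ 355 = 1.60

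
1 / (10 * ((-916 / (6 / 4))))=-3 / 18320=-0.00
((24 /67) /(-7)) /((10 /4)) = -48 /2345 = -0.02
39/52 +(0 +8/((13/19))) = 647/52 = 12.44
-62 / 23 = -2.70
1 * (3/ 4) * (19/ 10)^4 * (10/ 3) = 130321/ 4000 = 32.58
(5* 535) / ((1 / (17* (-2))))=-90950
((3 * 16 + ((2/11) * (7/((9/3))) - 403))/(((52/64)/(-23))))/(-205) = -4305968/87945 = -48.96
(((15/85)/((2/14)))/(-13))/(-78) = 7/5746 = 0.00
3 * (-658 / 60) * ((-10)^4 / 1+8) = -1646316 / 5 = -329263.20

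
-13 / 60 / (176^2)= -13 / 1858560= -0.00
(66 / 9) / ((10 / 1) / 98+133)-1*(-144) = 1409291 / 9783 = 144.06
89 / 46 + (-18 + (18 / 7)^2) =-21307 / 2254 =-9.45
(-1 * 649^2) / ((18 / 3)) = -421201 / 6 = -70200.17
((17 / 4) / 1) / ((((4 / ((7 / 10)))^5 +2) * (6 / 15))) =0.00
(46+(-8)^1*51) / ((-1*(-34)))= -181 / 17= -10.65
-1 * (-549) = 549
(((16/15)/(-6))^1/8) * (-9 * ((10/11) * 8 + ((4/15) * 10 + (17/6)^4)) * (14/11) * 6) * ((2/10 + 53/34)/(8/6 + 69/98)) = 108754211839/1108928700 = 98.07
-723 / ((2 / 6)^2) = -6507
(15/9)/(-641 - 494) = -1/681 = -0.00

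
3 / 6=1 / 2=0.50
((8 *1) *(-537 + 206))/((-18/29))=38396/9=4266.22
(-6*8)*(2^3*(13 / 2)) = -2496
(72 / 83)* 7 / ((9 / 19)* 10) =532 / 415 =1.28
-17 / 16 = -1.06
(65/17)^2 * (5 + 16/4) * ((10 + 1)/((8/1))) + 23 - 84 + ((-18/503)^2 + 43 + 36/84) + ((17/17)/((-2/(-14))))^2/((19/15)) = 15717694495743/77799255464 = 202.03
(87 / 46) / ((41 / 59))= 5133 / 1886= 2.72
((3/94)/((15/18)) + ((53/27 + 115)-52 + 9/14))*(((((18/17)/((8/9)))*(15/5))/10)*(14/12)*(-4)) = -17493501/159800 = -109.47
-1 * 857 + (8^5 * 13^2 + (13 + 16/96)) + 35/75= 166108459/30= 5536948.63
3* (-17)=-51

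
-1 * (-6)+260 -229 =37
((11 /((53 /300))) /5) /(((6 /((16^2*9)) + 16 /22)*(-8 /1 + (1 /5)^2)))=-69696000 /32516401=-2.14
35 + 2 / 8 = 141 / 4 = 35.25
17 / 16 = 1.06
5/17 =0.29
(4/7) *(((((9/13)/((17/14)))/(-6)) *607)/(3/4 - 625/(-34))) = -29136/16913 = -1.72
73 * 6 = 438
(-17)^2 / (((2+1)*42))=289 / 126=2.29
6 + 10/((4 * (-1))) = 7/2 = 3.50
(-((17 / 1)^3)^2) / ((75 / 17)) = -410338673 / 75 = -5471182.31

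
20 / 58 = 10 / 29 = 0.34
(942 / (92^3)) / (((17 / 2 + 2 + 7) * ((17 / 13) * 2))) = 6123 / 231659680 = 0.00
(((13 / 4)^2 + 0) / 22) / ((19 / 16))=169 / 418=0.40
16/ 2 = 8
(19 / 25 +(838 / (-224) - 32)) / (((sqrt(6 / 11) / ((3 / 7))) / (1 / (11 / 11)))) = -97947 * sqrt(66) / 39200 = -20.30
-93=-93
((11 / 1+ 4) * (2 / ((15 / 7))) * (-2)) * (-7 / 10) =98 / 5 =19.60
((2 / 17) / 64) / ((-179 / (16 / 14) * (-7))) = 1 / 596428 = 0.00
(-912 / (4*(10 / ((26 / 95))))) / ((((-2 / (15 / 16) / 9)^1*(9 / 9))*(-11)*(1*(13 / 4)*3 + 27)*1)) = -351 / 5390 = -0.07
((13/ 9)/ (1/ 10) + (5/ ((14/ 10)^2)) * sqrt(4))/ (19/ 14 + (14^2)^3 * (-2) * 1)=-17240/ 13282100307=-0.00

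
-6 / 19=-0.32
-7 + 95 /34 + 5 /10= -63 /17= -3.71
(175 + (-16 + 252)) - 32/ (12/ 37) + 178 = 490.33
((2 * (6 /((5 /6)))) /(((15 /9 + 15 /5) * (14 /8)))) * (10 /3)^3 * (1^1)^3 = 3200 /49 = 65.31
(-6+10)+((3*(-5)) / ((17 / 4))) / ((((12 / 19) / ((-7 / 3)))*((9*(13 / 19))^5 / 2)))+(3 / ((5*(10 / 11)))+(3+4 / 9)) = 8.11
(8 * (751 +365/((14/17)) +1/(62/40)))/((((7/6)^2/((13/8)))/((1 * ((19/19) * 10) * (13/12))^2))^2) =1564395947700625/8336272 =187661336.83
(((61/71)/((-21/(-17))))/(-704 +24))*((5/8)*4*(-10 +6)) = 61/5964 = 0.01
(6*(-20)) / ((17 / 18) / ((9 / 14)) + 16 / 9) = -9720 / 263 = -36.96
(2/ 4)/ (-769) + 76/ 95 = 6147/ 7690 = 0.80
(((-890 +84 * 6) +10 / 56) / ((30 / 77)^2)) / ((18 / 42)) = -21350329 / 3600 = -5930.65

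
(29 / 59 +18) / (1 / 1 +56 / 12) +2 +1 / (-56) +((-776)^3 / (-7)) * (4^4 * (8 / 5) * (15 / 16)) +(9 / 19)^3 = 1410815008395042465 / 55036616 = 25634116174.49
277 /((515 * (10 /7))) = 1939 /5150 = 0.38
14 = 14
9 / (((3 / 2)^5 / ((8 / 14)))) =0.68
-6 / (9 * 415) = -2 / 1245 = -0.00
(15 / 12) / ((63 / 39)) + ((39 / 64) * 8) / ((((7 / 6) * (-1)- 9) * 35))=1391 / 1830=0.76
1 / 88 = 0.01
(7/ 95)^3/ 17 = 343/ 14575375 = 0.00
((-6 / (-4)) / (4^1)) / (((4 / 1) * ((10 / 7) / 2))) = 0.13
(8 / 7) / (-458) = -0.00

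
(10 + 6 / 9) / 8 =4 / 3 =1.33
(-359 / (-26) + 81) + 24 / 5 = 12949 / 130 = 99.61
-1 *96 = -96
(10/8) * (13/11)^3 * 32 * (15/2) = 659100/1331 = 495.19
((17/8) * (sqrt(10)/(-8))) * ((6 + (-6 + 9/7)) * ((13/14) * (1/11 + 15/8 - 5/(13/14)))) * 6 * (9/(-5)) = -16156341 * sqrt(10)/1379840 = -37.03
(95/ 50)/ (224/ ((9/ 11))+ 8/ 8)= 171/ 24730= 0.01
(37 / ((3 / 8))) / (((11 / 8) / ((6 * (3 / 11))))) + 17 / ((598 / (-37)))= 8420275 / 72358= 116.37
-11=-11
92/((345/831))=1108/5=221.60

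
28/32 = 7/8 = 0.88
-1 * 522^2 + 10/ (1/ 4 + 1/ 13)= -4631708/ 17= -272453.41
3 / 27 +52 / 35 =503 / 315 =1.60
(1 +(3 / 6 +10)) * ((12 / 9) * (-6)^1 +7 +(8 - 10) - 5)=-92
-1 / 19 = -0.05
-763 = -763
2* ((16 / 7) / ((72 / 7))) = 4 / 9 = 0.44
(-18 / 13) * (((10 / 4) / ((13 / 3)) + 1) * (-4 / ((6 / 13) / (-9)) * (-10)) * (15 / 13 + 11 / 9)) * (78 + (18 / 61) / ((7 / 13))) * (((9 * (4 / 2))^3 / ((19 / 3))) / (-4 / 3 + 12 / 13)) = -713441182.94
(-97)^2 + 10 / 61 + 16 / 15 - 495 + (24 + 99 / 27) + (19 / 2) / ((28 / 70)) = 32817929 / 3660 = 8966.65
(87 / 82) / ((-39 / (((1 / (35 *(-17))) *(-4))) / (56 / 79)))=-464 / 3579095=-0.00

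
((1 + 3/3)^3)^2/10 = 6.40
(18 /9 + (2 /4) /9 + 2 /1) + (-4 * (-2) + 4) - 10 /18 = 15.50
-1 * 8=-8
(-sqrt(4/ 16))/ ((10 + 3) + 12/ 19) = -19/ 518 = -0.04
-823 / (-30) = 823 / 30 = 27.43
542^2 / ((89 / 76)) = 22326064 / 89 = 250854.65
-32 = -32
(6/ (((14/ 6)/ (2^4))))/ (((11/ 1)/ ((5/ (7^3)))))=1440/ 26411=0.05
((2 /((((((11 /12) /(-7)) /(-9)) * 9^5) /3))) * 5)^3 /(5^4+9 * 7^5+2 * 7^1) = 10976000 /39164639808411909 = 0.00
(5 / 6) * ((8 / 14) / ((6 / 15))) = 25 / 21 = 1.19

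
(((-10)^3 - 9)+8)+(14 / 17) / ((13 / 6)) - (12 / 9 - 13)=-655676 / 663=-988.95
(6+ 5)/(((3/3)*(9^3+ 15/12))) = 44/2921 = 0.02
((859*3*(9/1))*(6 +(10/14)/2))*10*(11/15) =7568649/7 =1081235.57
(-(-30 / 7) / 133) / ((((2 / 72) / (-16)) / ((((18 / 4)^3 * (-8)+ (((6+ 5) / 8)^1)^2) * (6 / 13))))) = 75386700 / 12103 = 6228.76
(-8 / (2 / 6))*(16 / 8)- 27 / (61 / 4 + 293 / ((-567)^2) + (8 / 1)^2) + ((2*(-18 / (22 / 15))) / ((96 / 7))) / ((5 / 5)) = -81743282097 / 1630610960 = -50.13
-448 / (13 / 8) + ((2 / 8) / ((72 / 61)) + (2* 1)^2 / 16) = -275.23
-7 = -7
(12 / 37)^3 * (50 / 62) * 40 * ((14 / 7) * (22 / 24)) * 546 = 1729728000 / 1570243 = 1101.57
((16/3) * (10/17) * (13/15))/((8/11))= 572/153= 3.74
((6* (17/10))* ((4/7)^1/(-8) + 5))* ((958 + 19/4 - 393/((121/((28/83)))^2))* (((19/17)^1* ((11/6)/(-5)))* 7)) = -509215667694861/3667703600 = -138837.74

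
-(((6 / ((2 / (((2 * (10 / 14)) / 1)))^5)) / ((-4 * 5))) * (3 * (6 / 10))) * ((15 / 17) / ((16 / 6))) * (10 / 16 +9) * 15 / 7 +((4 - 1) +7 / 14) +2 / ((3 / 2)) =605472589 / 109716096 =5.52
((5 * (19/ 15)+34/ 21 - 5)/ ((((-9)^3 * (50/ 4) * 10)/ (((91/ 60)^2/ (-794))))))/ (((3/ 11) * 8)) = 403403/ 9376981200000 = 0.00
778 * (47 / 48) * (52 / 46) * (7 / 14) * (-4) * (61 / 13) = -1115263 / 138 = -8081.62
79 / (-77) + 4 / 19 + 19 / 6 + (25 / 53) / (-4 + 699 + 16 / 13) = 22456787 / 9548374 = 2.35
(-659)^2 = 434281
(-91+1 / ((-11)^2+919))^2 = 8956540321 / 1081600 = 8280.83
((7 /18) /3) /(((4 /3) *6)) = 7 /432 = 0.02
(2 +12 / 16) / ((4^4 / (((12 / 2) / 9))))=11 / 1536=0.01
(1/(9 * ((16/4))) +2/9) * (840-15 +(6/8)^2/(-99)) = 206.25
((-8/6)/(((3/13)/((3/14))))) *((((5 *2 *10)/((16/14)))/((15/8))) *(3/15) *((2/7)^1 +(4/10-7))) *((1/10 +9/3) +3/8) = 399347/1575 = 253.55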